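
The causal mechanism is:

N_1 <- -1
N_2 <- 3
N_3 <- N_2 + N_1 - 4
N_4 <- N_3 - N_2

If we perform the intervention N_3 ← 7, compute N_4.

The intervention breaks the incoming arrows to N_3: N_3 <- N_2 + N_1 - 4 no longer applies, and N_3 = 7.
N_4 = N_3 - N_2  [with N_3=7, N_2=3]  = 4

4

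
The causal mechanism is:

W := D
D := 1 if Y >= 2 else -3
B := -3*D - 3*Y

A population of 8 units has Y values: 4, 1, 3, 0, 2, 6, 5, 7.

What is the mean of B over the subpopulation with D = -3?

E[B|D=-3] averages over only the 2 units with D=-3 (Y = 1, 0): B = 6, 9, mean 7.5.

7.5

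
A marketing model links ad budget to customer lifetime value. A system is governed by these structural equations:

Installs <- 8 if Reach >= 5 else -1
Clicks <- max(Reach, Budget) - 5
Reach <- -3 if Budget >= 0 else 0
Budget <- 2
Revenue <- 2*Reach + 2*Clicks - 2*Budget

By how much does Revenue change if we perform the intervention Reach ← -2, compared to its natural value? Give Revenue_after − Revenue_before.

do(Reach=-2) replaces the equation Reach <- -3 if Budget >= 0 else 0 with the constant Reach = -2.
Clicks = max(Reach, Budget) - 5  [with Reach=-2, Budget=2]  = -3
Revenue = 2*Reach + 2*Clicks - 2*Budget  [with Reach=-2, Clicks=-3, Budget=2]  = -14
Without intervention: Reach = -3 if Budget >= 0 else 0  [with Budget=2]  = -3; Clicks = max(Reach, Budget) - 5  [with Reach=-3, Budget=2]  = -3; Revenue = 2*Reach + 2*Clicks - 2*Budget  [with Reach=-3, Clicks=-3, Budget=2]  = -16.
Change = -14 − (-16) = 2.

2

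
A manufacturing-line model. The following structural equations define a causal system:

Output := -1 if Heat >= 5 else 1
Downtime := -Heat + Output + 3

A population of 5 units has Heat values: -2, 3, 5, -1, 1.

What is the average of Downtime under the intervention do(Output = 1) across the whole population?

Every unit gets Output=1 under the intervention. Downtime values become 6, 1, -1, 5, 3; E[Downtime|do(Output=1)] = 2.8.

2.8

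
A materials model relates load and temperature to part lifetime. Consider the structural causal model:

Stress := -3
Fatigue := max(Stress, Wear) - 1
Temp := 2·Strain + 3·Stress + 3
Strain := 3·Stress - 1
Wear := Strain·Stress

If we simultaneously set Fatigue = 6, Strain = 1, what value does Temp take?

Setting Fatigue = 6, Strain = 1 by intervention discards those variables' equations.
Temp = 2·Strain + 3·Stress + 3  [with Strain=1, Stress=-3]  = -4

-4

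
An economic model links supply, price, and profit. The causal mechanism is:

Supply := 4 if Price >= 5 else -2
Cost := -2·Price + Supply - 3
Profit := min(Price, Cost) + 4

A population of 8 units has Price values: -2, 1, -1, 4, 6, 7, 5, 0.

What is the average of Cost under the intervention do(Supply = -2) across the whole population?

-10

do(Supply=-2) breaks Supply's dependence on Price. With Supply=-2 fixed, Cost across the units is -1, -7, -3, -13, -17, -19, -15, -5, mean -10.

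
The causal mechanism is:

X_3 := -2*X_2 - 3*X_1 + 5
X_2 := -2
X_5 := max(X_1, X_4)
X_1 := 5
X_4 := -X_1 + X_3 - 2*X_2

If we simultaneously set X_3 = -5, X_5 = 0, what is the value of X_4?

-6

The joint intervention fixes X_3 = -5, X_5 = 0, removing each variable's own equation.
X_4 = -X_1 + X_3 - 2*X_2  [with X_1=5, X_3=-5, X_2=-2]  = -6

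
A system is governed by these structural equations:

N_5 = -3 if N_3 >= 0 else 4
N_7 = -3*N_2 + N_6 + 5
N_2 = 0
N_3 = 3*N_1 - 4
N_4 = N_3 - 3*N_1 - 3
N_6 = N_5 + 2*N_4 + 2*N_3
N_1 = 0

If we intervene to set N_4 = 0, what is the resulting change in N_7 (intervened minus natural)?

The intervention breaks the incoming arrows to N_4: N_4 = N_3 - 3*N_1 - 3 no longer applies, and N_4 = 0.
N_3 = 3*N_1 - 4  [with N_1=0]  = -4
N_5 = -3 if N_3 >= 0 else 4  [with N_3=-4]  = 4
N_6 = N_5 + 2*N_4 + 2*N_3  [with N_5=4, N_4=0, N_3=-4]  = -4
N_7 = -3*N_2 + N_6 + 5  [with N_2=0, N_6=-4]  = 1
Without intervention: N_3 = 3*N_1 - 4  [with N_1=0]  = -4; N_4 = N_3 - 3*N_1 - 3  [with N_3=-4, N_1=0]  = -7; N_5 = -3 if N_3 >= 0 else 4  [with N_3=-4]  = 4; N_6 = N_5 + 2*N_4 + 2*N_3  [with N_5=4, N_4=-7, N_3=-4]  = -18; N_7 = -3*N_2 + N_6 + 5  [with N_2=0, N_6=-18]  = -13.
Change = 1 − (-13) = 14.

14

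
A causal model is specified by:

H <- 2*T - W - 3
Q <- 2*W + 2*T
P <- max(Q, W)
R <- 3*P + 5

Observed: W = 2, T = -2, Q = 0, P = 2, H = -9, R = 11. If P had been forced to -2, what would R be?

Under do(P=-2), the mechanism P <- max(Q, W) is discarded; P is fixed at -2.
R = 3*P + 5  [with P=-2]  = -1

-1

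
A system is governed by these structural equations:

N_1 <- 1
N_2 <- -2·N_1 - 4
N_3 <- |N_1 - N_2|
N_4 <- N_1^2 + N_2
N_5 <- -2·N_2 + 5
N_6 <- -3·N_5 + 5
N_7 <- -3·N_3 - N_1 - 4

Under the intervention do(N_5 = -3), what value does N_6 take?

14

The intervention breaks the incoming arrows to N_5: N_5 <- -2·N_2 + 5 no longer applies, and N_5 = -3.
N_6 = -3·N_5 + 5  [with N_5=-3]  = 14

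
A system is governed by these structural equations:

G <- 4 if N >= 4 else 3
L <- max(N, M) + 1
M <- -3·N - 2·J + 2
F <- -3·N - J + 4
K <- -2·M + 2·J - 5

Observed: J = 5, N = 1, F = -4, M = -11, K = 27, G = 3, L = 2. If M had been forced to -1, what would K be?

7

Intervening sets M = -1 and removes its equation (M <- -3·N - 2·J + 2).
K = -2·M + 2·J - 5  [with M=-1, J=5]  = 7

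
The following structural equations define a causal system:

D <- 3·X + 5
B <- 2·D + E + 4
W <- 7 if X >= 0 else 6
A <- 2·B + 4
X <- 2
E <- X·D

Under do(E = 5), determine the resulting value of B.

The intervention breaks the incoming arrows to E: E <- X·D no longer applies, and E = 5.
D = 3·X + 5  [with X=2]  = 11
B = 2·D + E + 4  [with D=11, E=5]  = 31

31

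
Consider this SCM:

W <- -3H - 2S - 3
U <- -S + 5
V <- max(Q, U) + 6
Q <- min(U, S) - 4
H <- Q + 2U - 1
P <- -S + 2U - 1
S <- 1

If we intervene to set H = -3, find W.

Under do(H=-3), the mechanism H <- Q + 2U - 1 is discarded; H is fixed at -3.
W = -3H - 2S - 3  [with H=-3, S=1]  = 4

4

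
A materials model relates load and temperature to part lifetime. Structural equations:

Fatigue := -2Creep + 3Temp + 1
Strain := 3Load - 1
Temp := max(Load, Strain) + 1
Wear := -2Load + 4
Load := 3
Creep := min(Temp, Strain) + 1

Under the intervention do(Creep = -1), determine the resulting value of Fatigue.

30

Under do(Creep=-1), the mechanism Creep := min(Temp, Strain) + 1 is discarded; Creep is fixed at -1.
Strain = 3Load - 1  [with Load=3]  = 8
Temp = max(Load, Strain) + 1  [with Load=3, Strain=8]  = 9
Fatigue = -2Creep + 3Temp + 1  [with Creep=-1, Temp=9]  = 30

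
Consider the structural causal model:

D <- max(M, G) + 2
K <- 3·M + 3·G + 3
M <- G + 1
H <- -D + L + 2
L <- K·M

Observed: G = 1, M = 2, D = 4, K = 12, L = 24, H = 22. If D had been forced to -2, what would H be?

The intervention breaks the incoming arrows to D: D <- max(M, G) + 2 no longer applies, and D = -2.
M = G + 1  [with G=1]  = 2
K = 3·M + 3·G + 3  [with M=2, G=1]  = 12
L = K·M  [with K=12, M=2]  = 24
H = -D + L + 2  [with D=-2, L=24]  = 28

28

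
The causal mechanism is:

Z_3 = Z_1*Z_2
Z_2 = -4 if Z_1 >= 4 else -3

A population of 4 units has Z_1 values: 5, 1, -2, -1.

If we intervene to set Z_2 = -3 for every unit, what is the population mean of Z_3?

-2.25

do(Z_2=-3) breaks Z_2's dependence on Z_1. With Z_2=-3 fixed, Z_3 across the units is -15, -3, 6, 3, mean -2.25.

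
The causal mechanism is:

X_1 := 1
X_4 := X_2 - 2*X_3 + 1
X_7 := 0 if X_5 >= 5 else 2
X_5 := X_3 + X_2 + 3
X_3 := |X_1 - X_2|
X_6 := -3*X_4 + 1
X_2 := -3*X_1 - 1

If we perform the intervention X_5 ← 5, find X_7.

0

Under do(X_5=5), the mechanism X_5 := X_3 + X_2 + 3 is discarded; X_5 is fixed at 5.
X_7 = 0 if X_5 >= 5 else 2  [with X_5=5]  = 0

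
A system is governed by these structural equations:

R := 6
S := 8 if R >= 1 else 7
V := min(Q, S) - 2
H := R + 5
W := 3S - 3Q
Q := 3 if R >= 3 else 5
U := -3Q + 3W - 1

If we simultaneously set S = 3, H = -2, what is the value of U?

Under do(S = 3, H = -2), each intervened variable's structural equation is replaced by its fixed value.
Q = 3 if R >= 3 else 5  [with R=6]  = 3
W = 3S - 3Q  [with S=3, Q=3]  = 0
U = -3Q + 3W - 1  [with Q=3, W=0]  = -10

-10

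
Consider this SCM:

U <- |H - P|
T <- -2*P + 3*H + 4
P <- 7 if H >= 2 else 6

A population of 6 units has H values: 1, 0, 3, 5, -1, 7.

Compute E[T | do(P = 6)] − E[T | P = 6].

Every unit gets P=6 under the intervention. T values become -5, -8, 1, 7, -11, 13; E[T|do(P=6)] = -0.5.
E[T|P=6] averages over only the 3 units with P=6 (H = 1, 0, -1): T = -5, -8, -11, mean -8.
Difference = -0.5 − (-8) = 7.5.

7.5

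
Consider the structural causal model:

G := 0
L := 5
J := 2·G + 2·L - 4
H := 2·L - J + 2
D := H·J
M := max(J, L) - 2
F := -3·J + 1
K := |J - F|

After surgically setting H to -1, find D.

-6

Intervening sets H = -1 and removes its equation (H := 2·L - J + 2).
J = 2·G + 2·L - 4  [with G=0, L=5]  = 6
D = H·J  [with H=-1, J=6]  = -6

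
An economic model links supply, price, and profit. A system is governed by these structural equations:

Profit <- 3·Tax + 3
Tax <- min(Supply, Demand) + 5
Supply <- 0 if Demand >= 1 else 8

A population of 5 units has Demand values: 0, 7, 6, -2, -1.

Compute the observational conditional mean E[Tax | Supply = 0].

5

Conditioning on Supply=0 selects the 2 unit(s) with Demand ∈ {7, 6}. Their Tax values: 5, 5. Mean = 5.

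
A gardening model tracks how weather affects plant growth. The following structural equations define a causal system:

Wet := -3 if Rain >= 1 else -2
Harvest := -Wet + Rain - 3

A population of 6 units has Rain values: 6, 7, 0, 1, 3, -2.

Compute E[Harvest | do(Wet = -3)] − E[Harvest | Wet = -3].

-1.75

Under do(Wet=-3), Wet's equation is replaced by Wet=-3 for every unit. Per-unit Harvest: 6, 7, 0, 1, 3, -2. Mean = 2.5.
Observing Wet=-3 restricts to units where Wet's equation naturally yields -3: Rain ∈ {6, 7, 1, 3}. In that subpopulation Harvest = 6, 7, 1, 3, mean 4.25.
Difference = 2.5 − 4.25 = -1.75.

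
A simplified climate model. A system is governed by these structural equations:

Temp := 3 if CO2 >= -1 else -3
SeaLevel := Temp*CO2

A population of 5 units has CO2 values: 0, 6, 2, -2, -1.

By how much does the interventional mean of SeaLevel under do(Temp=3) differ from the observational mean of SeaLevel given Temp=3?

Under do(Temp=3), Temp's equation is replaced by Temp=3 for every unit. Per-unit SeaLevel: 0, 18, 6, -6, -3. Mean = 3.
E[SeaLevel|Temp=3] averages over only the 4 units with Temp=3 (CO2 = 0, 6, 2, -1): SeaLevel = 0, 18, 6, -3, mean 5.25.
Difference = 3 − 5.25 = -2.25.

-2.25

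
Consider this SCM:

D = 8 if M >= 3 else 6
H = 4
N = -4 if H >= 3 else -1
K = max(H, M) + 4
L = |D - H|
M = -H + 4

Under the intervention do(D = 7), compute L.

Intervening sets D = 7 and removes its equation (D = 8 if M >= 3 else 6).
L = |D - H|  [with D=7, H=4]  = 3

3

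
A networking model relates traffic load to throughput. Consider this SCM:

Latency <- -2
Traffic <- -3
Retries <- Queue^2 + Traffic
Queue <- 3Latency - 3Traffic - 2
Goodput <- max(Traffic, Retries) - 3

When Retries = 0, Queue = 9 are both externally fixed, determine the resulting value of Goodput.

-3

The joint intervention fixes Retries = 0, Queue = 9, removing each variable's own equation.
Goodput = max(Traffic, Retries) - 3  [with Traffic=-3, Retries=0]  = -3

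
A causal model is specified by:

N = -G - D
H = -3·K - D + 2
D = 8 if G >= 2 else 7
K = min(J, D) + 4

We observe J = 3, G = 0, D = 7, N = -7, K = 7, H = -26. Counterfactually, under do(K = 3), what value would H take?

-14

The intervention breaks the incoming arrows to K: K = min(J, D) + 4 no longer applies, and K = 3.
D = 8 if G >= 2 else 7  [with G=0]  = 7
H = -3·K - D + 2  [with K=3, D=7]  = -14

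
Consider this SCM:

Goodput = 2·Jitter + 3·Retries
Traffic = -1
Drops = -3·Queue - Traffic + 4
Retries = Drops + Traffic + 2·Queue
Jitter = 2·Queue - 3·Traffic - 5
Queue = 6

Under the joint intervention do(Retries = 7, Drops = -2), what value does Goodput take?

41

The joint intervention fixes Retries = 7, Drops = -2, removing each variable's own equation.
Jitter = 2·Queue - 3·Traffic - 5  [with Queue=6, Traffic=-1]  = 10
Goodput = 2·Jitter + 3·Retries  [with Jitter=10, Retries=7]  = 41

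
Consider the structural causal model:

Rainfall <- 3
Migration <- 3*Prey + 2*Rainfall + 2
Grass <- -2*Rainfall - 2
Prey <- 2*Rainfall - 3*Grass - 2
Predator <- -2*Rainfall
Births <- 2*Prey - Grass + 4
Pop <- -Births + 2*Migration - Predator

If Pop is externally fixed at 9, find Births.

68

The intervention breaks the incoming arrows to Pop: Pop <- -Births + 2*Migration - Predator no longer applies, and Pop = 9.
Births is not downstream of the intervention, so its value is determined by the original equations.
Grass = -2*Rainfall - 2  [with Rainfall=3]  = -8
Prey = 2*Rainfall - 3*Grass - 2  [with Rainfall=3, Grass=-8]  = 28
Births = 2*Prey - Grass + 4  [with Prey=28, Grass=-8]  = 68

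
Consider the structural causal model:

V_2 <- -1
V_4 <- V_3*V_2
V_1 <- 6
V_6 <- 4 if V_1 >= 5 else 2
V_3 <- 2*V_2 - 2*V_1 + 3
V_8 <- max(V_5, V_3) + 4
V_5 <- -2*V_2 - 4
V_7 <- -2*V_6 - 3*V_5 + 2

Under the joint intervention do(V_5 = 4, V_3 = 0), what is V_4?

Under do(V_5 = 4, V_3 = 0), each intervened variable's structural equation is replaced by its fixed value.
V_4 = V_3*V_2  [with V_3=0, V_2=-1]  = 0

0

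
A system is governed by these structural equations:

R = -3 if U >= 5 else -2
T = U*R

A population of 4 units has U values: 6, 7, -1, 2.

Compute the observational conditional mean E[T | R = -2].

Conditioning on R=-2 selects the 2 unit(s) with U ∈ {-1, 2}. Their T values: 2, -4. Mean = -1.

-1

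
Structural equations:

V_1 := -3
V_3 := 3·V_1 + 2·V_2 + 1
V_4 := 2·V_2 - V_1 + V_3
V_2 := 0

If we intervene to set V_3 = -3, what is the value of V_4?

0

The intervention breaks the incoming arrows to V_3: V_3 := 3·V_1 + 2·V_2 + 1 no longer applies, and V_3 = -3.
V_4 = 2·V_2 - V_1 + V_3  [with V_2=0, V_1=-3, V_3=-3]  = 0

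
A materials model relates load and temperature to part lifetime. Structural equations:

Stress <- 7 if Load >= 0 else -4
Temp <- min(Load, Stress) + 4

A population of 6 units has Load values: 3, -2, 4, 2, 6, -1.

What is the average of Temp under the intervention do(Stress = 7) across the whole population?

The intervention sets Stress=7 in all 6 units regardless of Load. Recomputing Temp per unit gives 7, 2, 8, 6, 10, 3; average 6.

6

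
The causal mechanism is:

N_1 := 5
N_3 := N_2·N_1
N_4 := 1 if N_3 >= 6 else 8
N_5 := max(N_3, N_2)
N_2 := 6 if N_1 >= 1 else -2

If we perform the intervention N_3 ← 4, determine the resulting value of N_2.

6

Under do(N_3=4), the mechanism N_3 := N_2·N_1 is discarded; N_3 is fixed at 4.
Since N_2 is not a descendant of the intervened variable, it is unaffected.
N_2 = 6 if N_1 >= 1 else -2  [with N_1=5]  = 6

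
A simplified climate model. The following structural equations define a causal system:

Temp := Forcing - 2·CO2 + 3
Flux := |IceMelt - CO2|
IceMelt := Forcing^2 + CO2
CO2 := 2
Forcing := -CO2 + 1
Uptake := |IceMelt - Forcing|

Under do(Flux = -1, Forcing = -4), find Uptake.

The joint intervention fixes Flux = -1, Forcing = -4, removing each variable's own equation.
IceMelt = Forcing^2 + CO2  [with Forcing=-4, CO2=2]  = 18
Uptake = |IceMelt - Forcing|  [with IceMelt=18, Forcing=-4]  = 22

22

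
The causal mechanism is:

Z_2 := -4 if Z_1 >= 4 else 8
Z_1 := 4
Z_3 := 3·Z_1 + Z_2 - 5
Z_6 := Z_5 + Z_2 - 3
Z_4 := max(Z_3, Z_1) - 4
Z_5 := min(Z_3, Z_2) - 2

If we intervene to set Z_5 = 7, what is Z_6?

0

The intervention breaks the incoming arrows to Z_5: Z_5 := min(Z_3, Z_2) - 2 no longer applies, and Z_5 = 7.
Z_2 = -4 if Z_1 >= 4 else 8  [with Z_1=4]  = -4
Z_6 = Z_5 + Z_2 - 3  [with Z_5=7, Z_2=-4]  = 0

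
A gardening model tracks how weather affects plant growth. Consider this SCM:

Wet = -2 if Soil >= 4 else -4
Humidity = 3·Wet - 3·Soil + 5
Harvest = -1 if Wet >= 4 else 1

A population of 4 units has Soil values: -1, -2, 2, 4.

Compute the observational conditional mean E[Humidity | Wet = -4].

Observing Wet=-4 restricts to units where Wet's equation naturally yields -4: Soil ∈ {-1, -2, 2}. In that subpopulation Humidity = -4, -1, -13, mean -6.

-6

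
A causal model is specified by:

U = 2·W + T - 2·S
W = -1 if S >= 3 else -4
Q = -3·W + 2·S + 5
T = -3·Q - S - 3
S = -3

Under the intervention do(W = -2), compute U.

-13

do(W=-2) replaces the equation W = -1 if S >= 3 else -4 with the constant W = -2.
Q = -3·W + 2·S + 5  [with W=-2, S=-3]  = 5
T = -3·Q - S - 3  [with Q=5, S=-3]  = -15
U = 2·W + T - 2·S  [with W=-2, T=-15, S=-3]  = -13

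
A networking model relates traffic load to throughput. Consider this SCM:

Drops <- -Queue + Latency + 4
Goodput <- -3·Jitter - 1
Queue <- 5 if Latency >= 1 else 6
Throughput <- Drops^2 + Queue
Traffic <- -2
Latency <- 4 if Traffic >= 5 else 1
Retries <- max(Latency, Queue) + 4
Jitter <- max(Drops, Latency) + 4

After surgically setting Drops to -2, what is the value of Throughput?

9

The intervention breaks the incoming arrows to Drops: Drops <- -Queue + Latency + 4 no longer applies, and Drops = -2.
Latency = 4 if Traffic >= 5 else 1  [with Traffic=-2]  = 1
Queue = 5 if Latency >= 1 else 6  [with Latency=1]  = 5
Throughput = Drops^2 + Queue  [with Drops=-2, Queue=5]  = 9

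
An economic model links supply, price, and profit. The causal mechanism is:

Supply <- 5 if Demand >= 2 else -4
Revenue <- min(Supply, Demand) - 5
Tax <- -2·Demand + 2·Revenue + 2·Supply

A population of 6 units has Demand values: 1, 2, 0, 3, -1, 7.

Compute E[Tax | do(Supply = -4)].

-30

Under do(Supply=-4), Supply's equation is replaced by Supply=-4 for every unit. Per-unit Tax: -28, -30, -26, -32, -24, -40. Mean = -30.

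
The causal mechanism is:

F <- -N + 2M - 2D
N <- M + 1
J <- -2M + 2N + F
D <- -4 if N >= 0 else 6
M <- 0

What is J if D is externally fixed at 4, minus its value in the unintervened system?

do(D=4) replaces the equation D <- -4 if N >= 0 else 6 with the constant D = 4.
N = M + 1  [with M=0]  = 1
F = -N + 2M - 2D  [with N=1, M=0, D=4]  = -9
J = -2M + 2N + F  [with M=0, N=1, F=-9]  = -7
Without intervention: N = M + 1  [with M=0]  = 1; D = -4 if N >= 0 else 6  [with N=1]  = -4; F = -N + 2M - 2D  [with N=1, M=0, D=-4]  = 7; J = -2M + 2N + F  [with M=0, N=1, F=7]  = 9.
Change = -7 − 9 = -16.

-16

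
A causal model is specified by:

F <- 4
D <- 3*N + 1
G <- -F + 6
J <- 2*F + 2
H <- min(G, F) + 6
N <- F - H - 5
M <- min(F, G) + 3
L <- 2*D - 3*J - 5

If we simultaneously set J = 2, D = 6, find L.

Under do(J = 2, D = 6), each intervened variable's structural equation is replaced by its fixed value.
L = 2*D - 3*J - 5  [with D=6, J=2]  = 1

1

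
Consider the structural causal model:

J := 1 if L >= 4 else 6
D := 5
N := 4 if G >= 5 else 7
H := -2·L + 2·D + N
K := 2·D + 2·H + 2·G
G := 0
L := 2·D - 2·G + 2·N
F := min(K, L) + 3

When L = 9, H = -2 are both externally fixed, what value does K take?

6

The joint intervention fixes L = 9, H = -2, removing each variable's own equation.
K = 2·D + 2·H + 2·G  [with D=5, H=-2, G=0]  = 6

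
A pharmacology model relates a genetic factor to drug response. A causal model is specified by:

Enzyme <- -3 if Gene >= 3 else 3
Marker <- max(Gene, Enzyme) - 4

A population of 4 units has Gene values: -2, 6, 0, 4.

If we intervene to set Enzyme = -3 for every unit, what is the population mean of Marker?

-2

Under do(Enzyme=-3), Enzyme's equation is replaced by Enzyme=-3 for every unit. Per-unit Marker: -6, 2, -4, 0. Mean = -2.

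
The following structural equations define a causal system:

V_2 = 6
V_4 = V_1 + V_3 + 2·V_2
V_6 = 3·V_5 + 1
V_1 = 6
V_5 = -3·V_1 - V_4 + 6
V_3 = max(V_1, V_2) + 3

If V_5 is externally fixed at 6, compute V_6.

The intervention breaks the incoming arrows to V_5: V_5 = -3·V_1 - V_4 + 6 no longer applies, and V_5 = 6.
V_6 = 3·V_5 + 1  [with V_5=6]  = 19

19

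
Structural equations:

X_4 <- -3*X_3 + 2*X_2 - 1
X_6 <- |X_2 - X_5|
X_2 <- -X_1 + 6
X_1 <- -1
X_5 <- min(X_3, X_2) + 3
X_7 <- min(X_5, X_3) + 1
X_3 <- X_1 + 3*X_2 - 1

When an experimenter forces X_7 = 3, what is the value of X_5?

The intervention breaks the incoming arrows to X_7: X_7 <- min(X_5, X_3) + 1 no longer applies, and X_7 = 3.
X_5 is not downstream of the intervention, so its value is determined by the original equations.
X_2 = -X_1 + 6  [with X_1=-1]  = 7
X_3 = X_1 + 3*X_2 - 1  [with X_1=-1, X_2=7]  = 19
X_5 = min(X_3, X_2) + 3  [with X_3=19, X_2=7]  = 10

10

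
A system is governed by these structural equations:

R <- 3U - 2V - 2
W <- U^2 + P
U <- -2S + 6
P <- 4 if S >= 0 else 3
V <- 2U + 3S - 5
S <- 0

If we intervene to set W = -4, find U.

Under do(W=-4), the mechanism W <- U^2 + P is discarded; W is fixed at -4.
No directed path runs from W to U, so U keeps its natural value.
U = -2S + 6  [with S=0]  = 6

6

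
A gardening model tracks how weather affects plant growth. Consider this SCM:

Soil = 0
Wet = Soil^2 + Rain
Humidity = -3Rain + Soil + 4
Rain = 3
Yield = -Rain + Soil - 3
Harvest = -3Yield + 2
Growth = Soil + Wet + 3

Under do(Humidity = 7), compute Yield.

The intervention breaks the incoming arrows to Humidity: Humidity = -3Rain + Soil + 4 no longer applies, and Humidity = 7.
Since Yield is not a descendant of the intervened variable, it is unaffected.
Yield = -Rain + Soil - 3  [with Rain=3, Soil=0]  = -6

-6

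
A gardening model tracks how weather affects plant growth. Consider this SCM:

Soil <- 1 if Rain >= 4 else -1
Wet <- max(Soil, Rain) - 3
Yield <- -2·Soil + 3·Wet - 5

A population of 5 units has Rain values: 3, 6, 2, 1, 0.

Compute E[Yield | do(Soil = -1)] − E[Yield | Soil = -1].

2.7

do(Soil=-1) breaks Soil's dependence on Rain. With Soil=-1 fixed, Yield across the units is -3, 6, -6, -9, -12, mean -4.8.
E[Yield|Soil=-1] averages over only the 4 units with Soil=-1 (Rain = 3, 2, 1, 0): Yield = -3, -6, -9, -12, mean -7.5.
Difference = -4.8 − (-7.5) = 2.7.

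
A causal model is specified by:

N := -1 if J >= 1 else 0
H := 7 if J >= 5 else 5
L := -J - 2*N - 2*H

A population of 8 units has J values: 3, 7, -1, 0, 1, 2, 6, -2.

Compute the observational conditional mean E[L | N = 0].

Observing N=0 restricts to units where N's equation naturally yields 0: J ∈ {-1, 0, -2}. In that subpopulation L = -9, -10, -8, mean -9.

-9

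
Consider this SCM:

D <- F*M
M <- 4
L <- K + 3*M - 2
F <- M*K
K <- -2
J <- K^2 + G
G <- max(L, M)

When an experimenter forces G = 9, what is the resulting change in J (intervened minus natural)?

1

Intervening sets G = 9 and removes its equation (G <- max(L, M)).
J = K^2 + G  [with K=-2, G=9]  = 13
Without intervention: L = K + 3*M - 2  [with K=-2, M=4]  = 8; G = max(L, M)  [with L=8, M=4]  = 8; J = K^2 + G  [with K=-2, G=8]  = 12.
Change = 13 − 12 = 1.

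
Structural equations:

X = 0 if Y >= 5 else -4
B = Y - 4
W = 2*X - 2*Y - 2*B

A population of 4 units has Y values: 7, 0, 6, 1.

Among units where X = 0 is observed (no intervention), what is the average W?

Observing X=0 restricts to units where X's equation naturally yields 0: Y ∈ {7, 6}. In that subpopulation W = -20, -16, mean -18.

-18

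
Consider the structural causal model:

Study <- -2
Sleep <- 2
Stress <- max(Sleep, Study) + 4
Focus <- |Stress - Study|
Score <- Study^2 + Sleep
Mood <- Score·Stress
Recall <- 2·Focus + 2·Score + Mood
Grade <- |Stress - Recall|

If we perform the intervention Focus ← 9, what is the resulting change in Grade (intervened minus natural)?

do(Focus=9) replaces the equation Focus <- |Stress - Study| with the constant Focus = 9.
Stress = max(Sleep, Study) + 4  [with Sleep=2, Study=-2]  = 6
Score = Study^2 + Sleep  [with Study=-2, Sleep=2]  = 6
Mood = Score·Stress  [with Score=6, Stress=6]  = 36
Recall = 2·Focus + 2·Score + Mood  [with Focus=9, Score=6, Mood=36]  = 66
Grade = |Stress - Recall|  [with Stress=6, Recall=66]  = 60
Without intervention: Stress = max(Sleep, Study) + 4  [with Sleep=2, Study=-2]  = 6; Focus = |Stress - Study|  [with Stress=6, Study=-2]  = 8; Score = Study^2 + Sleep  [with Study=-2, Sleep=2]  = 6; Mood = Score·Stress  [with Score=6, Stress=6]  = 36; Recall = 2·Focus + 2·Score + Mood  [with Focus=8, Score=6, Mood=36]  = 64; Grade = |Stress - Recall|  [with Stress=6, Recall=64]  = 58.
Change = 60 − 58 = 2.

2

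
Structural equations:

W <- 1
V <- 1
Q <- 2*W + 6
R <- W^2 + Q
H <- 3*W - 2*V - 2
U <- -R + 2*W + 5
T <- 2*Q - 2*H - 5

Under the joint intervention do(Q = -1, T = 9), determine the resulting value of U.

Under do(Q = -1, T = 9), each intervened variable's structural equation is replaced by its fixed value.
R = W^2 + Q  [with W=1, Q=-1]  = 0
U = -R + 2*W + 5  [with R=0, W=1]  = 7

7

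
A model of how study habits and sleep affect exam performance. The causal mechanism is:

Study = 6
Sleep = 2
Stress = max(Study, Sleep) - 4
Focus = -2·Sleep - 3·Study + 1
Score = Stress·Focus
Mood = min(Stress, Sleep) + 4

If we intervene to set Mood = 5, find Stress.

do(Mood=5) replaces the equation Mood = min(Stress, Sleep) + 4 with the constant Mood = 5.
Stress is not downstream of the intervention, so its value is determined by the original equations.
Stress = max(Study, Sleep) - 4  [with Study=6, Sleep=2]  = 2

2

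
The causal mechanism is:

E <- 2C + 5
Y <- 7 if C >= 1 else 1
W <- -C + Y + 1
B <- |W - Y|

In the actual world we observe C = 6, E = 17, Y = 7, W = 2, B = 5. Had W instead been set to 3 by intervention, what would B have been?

4

Intervening sets W = 3 and removes its equation (W <- -C + Y + 1).
Y = 7 if C >= 1 else 1  [with C=6]  = 7
B = |W - Y|  [with W=3, Y=7]  = 4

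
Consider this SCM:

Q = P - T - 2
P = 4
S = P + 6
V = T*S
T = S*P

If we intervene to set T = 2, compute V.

20

do(T=2) replaces the equation T = S*P with the constant T = 2.
S = P + 6  [with P=4]  = 10
V = T*S  [with T=2, S=10]  = 20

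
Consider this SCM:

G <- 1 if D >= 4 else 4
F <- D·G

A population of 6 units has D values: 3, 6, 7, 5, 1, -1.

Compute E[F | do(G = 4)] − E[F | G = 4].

Under do(G=4), G's equation is replaced by G=4 for every unit. Per-unit F: 12, 24, 28, 20, 4, -4. Mean = 14.
Conditioning on G=4 selects the 3 unit(s) with D ∈ {3, 1, -1}. Their F values: 12, 4, -4. Mean = 4.
Difference = 14 − 4 = 10.

10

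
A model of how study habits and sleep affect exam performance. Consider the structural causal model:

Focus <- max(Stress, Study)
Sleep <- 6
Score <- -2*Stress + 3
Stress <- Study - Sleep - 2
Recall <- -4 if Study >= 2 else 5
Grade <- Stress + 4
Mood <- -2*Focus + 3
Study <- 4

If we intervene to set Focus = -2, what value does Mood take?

7

Under do(Focus=-2), the mechanism Focus <- max(Stress, Study) is discarded; Focus is fixed at -2.
Mood = -2*Focus + 3  [with Focus=-2]  = 7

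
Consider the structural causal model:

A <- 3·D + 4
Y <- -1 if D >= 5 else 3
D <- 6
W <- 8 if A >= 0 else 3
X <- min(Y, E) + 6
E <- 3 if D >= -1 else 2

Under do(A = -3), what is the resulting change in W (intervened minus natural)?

The intervention breaks the incoming arrows to A: A <- 3·D + 4 no longer applies, and A = -3.
W = 8 if A >= 0 else 3  [with A=-3]  = 3
Without intervention: A = 3·D + 4  [with D=6]  = 22; W = 8 if A >= 0 else 3  [with A=22]  = 8.
Change = 3 − 8 = -5.

-5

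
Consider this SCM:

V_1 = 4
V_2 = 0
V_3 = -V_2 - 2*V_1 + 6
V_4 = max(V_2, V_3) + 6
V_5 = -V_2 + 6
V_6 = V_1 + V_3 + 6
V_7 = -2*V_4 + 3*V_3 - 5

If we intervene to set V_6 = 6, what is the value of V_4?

6

do(V_6=6) replaces the equation V_6 = V_1 + V_3 + 6 with the constant V_6 = 6.
No directed path runs from V_6 to V_4, so V_4 keeps its natural value.
V_3 = -V_2 - 2*V_1 + 6  [with V_2=0, V_1=4]  = -2
V_4 = max(V_2, V_3) + 6  [with V_2=0, V_3=-2]  = 6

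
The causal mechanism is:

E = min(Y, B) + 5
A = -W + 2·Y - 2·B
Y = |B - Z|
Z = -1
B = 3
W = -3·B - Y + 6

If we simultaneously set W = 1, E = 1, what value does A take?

1

The joint intervention fixes W = 1, E = 1, removing each variable's own equation.
Y = |B - Z|  [with B=3, Z=-1]  = 4
A = -W + 2·Y - 2·B  [with W=1, Y=4, B=3]  = 1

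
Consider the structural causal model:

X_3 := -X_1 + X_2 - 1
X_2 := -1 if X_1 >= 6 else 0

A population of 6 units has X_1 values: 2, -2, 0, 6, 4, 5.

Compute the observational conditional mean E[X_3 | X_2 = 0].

-2.8

E[X_3|X_2=0] averages over only the 5 units with X_2=0 (X_1 = 2, -2, 0, 4, 5): X_3 = -3, 1, -1, -5, -6, mean -2.8.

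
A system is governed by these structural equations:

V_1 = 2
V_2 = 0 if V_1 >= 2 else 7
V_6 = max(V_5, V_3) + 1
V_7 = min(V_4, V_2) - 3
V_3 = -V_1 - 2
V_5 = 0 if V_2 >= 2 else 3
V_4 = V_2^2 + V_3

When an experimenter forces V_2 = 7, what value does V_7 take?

Under do(V_2=7), the mechanism V_2 = 0 if V_1 >= 2 else 7 is discarded; V_2 is fixed at 7.
V_3 = -V_1 - 2  [with V_1=2]  = -4
V_4 = V_2^2 + V_3  [with V_2=7, V_3=-4]  = 45
V_7 = min(V_4, V_2) - 3  [with V_4=45, V_2=7]  = 4

4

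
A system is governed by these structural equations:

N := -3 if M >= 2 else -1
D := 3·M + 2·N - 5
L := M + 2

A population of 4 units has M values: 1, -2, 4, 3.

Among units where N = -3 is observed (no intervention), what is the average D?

Conditioning on N=-3 selects the 2 unit(s) with M ∈ {4, 3}. Their D values: 1, -2. Mean = -0.5.

-0.5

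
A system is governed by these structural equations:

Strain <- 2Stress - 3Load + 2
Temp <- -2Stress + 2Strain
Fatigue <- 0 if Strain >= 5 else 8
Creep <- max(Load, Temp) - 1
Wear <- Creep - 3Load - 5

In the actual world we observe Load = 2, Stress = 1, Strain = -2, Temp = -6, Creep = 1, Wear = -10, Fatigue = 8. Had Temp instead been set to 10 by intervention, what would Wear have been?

-2

Under do(Temp=10), the mechanism Temp <- -2Stress + 2Strain is discarded; Temp is fixed at 10.
Creep = max(Load, Temp) - 1  [with Load=2, Temp=10]  = 9
Wear = Creep - 3Load - 5  [with Creep=9, Load=2]  = -2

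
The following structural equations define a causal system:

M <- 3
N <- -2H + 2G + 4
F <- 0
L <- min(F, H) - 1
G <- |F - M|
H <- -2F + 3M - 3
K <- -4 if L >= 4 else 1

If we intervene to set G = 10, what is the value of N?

do(G=10) replaces the equation G <- |F - M| with the constant G = 10.
H = -2F + 3M - 3  [with F=0, M=3]  = 6
N = -2H + 2G + 4  [with H=6, G=10]  = 12

12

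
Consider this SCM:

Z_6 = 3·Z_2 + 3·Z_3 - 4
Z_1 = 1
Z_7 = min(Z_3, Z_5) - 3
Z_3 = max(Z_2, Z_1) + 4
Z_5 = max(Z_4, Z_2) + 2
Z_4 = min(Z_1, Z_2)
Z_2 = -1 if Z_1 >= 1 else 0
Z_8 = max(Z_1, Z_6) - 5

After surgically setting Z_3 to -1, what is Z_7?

-4

The intervention breaks the incoming arrows to Z_3: Z_3 = max(Z_2, Z_1) + 4 no longer applies, and Z_3 = -1.
Z_2 = -1 if Z_1 >= 1 else 0  [with Z_1=1]  = -1
Z_4 = min(Z_1, Z_2)  [with Z_1=1, Z_2=-1]  = -1
Z_5 = max(Z_4, Z_2) + 2  [with Z_4=-1, Z_2=-1]  = 1
Z_7 = min(Z_3, Z_5) - 3  [with Z_3=-1, Z_5=1]  = -4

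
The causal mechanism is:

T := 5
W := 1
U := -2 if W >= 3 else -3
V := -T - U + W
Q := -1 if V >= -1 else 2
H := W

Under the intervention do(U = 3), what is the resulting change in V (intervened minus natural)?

-6

The intervention breaks the incoming arrows to U: U := -2 if W >= 3 else -3 no longer applies, and U = 3.
V = -T - U + W  [with T=5, U=3, W=1]  = -7
Without intervention: U = -2 if W >= 3 else -3  [with W=1]  = -3; V = -T - U + W  [with T=5, U=-3, W=1]  = -1.
Change = -7 − (-1) = -6.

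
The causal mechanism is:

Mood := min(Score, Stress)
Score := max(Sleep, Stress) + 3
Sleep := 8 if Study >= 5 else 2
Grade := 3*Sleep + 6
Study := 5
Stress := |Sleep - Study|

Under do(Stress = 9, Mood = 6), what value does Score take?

The joint intervention fixes Stress = 9, Mood = 6, removing each variable's own equation.
Sleep = 8 if Study >= 5 else 2  [with Study=5]  = 8
Score = max(Sleep, Stress) + 3  [with Sleep=8, Stress=9]  = 12

12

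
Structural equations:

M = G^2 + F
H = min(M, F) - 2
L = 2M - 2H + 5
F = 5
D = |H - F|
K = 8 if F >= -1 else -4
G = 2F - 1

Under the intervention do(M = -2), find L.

9

do(M=-2) replaces the equation M = G^2 + F with the constant M = -2.
H = min(M, F) - 2  [with M=-2, F=5]  = -4
L = 2M - 2H + 5  [with M=-2, H=-4]  = 9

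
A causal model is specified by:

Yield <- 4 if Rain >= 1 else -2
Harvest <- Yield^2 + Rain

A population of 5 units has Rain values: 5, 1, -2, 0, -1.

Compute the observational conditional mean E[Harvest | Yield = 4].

Conditioning on Yield=4 selects the 2 unit(s) with Rain ∈ {5, 1}. Their Harvest values: 21, 17. Mean = 19.

19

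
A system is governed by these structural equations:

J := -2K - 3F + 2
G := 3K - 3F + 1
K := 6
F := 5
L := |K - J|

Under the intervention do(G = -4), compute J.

do(G=-4) replaces the equation G := 3K - 3F + 1 with the constant G = -4.
J is not downstream of the intervention, so its value is determined by the original equations.
J = -2K - 3F + 2  [with K=6, F=5]  = -25

-25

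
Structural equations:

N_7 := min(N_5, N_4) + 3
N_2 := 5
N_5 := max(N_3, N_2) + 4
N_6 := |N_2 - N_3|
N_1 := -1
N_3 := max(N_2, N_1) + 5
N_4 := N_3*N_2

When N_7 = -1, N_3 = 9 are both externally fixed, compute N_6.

4

Setting N_7 = -1, N_3 = 9 by intervention discards those variables' equations.
N_6 = |N_2 - N_3|  [with N_2=5, N_3=9]  = 4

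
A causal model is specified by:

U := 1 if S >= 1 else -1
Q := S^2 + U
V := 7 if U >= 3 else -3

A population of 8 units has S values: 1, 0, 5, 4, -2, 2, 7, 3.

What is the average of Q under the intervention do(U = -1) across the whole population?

Every unit gets U=-1 under the intervention. Q values become 0, -1, 24, 15, 3, 3, 48, 8; E[Q|do(U=-1)] = 12.5.

12.5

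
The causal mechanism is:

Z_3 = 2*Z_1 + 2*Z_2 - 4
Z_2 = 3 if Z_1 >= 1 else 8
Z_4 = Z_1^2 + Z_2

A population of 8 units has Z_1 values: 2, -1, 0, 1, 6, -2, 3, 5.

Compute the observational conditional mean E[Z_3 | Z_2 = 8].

Conditioning on Z_2=8 selects the 3 unit(s) with Z_1 ∈ {-1, 0, -2}. Their Z_3 values: 10, 12, 8. Mean = 10.

10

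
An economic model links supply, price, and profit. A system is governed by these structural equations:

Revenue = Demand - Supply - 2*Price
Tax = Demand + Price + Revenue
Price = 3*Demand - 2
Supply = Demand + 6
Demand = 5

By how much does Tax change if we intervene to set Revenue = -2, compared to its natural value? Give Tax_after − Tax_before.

Intervening sets Revenue = -2 and removes its equation (Revenue = Demand - Supply - 2*Price).
Price = 3*Demand - 2  [with Demand=5]  = 13
Tax = Demand + Price + Revenue  [with Demand=5, Price=13, Revenue=-2]  = 16
Without intervention: Price = 3*Demand - 2  [with Demand=5]  = 13; Supply = Demand + 6  [with Demand=5]  = 11; Revenue = Demand - Supply - 2*Price  [with Demand=5, Supply=11, Price=13]  = -32; Tax = Demand + Price + Revenue  [with Demand=5, Price=13, Revenue=-32]  = -14.
Change = 16 − (-14) = 30.

30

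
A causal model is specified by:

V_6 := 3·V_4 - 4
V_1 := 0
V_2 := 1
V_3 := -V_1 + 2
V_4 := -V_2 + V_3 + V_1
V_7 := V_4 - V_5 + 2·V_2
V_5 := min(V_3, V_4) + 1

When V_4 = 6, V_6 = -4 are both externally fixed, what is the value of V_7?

Setting V_4 = 6, V_6 = -4 by intervention discards those variables' equations.
V_3 = -V_1 + 2  [with V_1=0]  = 2
V_5 = min(V_3, V_4) + 1  [with V_3=2, V_4=6]  = 3
V_7 = V_4 - V_5 + 2·V_2  [with V_4=6, V_5=3, V_2=1]  = 5

5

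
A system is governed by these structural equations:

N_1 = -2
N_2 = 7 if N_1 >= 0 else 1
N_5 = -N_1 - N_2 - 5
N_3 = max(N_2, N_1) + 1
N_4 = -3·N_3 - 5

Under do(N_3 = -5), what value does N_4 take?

10

The intervention breaks the incoming arrows to N_3: N_3 = max(N_2, N_1) + 1 no longer applies, and N_3 = -5.
N_4 = -3·N_3 - 5  [with N_3=-5]  = 10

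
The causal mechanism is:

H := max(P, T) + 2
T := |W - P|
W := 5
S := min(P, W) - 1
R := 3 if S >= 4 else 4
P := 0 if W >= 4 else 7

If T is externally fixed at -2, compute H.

do(T=-2) replaces the equation T := |W - P| with the constant T = -2.
P = 0 if W >= 4 else 7  [with W=5]  = 0
H = max(P, T) + 2  [with P=0, T=-2]  = 2

2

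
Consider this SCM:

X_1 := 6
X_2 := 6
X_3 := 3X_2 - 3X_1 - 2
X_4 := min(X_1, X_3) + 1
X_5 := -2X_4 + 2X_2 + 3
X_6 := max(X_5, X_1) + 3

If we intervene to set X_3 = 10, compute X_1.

6

Under do(X_3=10), the mechanism X_3 := 3X_2 - 3X_1 - 2 is discarded; X_3 is fixed at 10.
X_1 is not downstream of the intervention, so its value is determined by the original equations.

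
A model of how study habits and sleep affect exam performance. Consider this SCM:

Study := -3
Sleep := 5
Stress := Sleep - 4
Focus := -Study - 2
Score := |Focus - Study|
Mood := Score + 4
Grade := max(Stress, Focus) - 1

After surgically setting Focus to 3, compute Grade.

The intervention breaks the incoming arrows to Focus: Focus := -Study - 2 no longer applies, and Focus = 3.
Stress = Sleep - 4  [with Sleep=5]  = 1
Grade = max(Stress, Focus) - 1  [with Stress=1, Focus=3]  = 2

2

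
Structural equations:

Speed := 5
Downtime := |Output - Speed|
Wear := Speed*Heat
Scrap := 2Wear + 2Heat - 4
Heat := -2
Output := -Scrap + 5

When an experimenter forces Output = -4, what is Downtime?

9

The intervention breaks the incoming arrows to Output: Output := -Scrap + 5 no longer applies, and Output = -4.
Downtime = |Output - Speed|  [with Output=-4, Speed=5]  = 9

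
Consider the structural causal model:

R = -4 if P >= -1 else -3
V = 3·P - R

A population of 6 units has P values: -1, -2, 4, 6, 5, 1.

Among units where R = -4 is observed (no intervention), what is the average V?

13

E[V|R=-4] averages over only the 5 units with R=-4 (P = -1, 4, 6, 5, 1): V = 1, 16, 22, 19, 7, mean 13.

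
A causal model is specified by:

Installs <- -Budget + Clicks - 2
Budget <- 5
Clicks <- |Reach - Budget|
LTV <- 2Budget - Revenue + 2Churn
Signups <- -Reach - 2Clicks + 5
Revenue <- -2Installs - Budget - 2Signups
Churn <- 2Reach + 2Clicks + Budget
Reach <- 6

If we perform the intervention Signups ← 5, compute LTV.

51

do(Signups=5) replaces the equation Signups <- -Reach - 2Clicks + 5 with the constant Signups = 5.
Clicks = |Reach - Budget|  [with Reach=6, Budget=5]  = 1
Installs = -Budget + Clicks - 2  [with Budget=5, Clicks=1]  = -6
Churn = 2Reach + 2Clicks + Budget  [with Reach=6, Clicks=1, Budget=5]  = 19
Revenue = -2Installs - Budget - 2Signups  [with Installs=-6, Budget=5, Signups=5]  = -3
LTV = 2Budget - Revenue + 2Churn  [with Budget=5, Revenue=-3, Churn=19]  = 51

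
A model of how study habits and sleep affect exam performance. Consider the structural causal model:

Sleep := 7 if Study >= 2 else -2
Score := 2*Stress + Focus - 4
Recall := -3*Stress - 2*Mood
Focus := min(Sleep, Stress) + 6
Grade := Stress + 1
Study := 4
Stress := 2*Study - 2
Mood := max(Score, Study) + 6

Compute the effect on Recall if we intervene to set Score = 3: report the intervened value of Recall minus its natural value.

32

Under do(Score=3), the mechanism Score := 2*Stress + Focus - 4 is discarded; Score is fixed at 3.
Stress = 2*Study - 2  [with Study=4]  = 6
Mood = max(Score, Study) + 6  [with Score=3, Study=4]  = 10
Recall = -3*Stress - 2*Mood  [with Stress=6, Mood=10]  = -38
Without intervention: Sleep = 7 if Study >= 2 else -2  [with Study=4]  = 7; Stress = 2*Study - 2  [with Study=4]  = 6; Focus = min(Sleep, Stress) + 6  [with Sleep=7, Stress=6]  = 12; Score = 2*Stress + Focus - 4  [with Stress=6, Focus=12]  = 20; Mood = max(Score, Study) + 6  [with Score=20, Study=4]  = 26; Recall = -3*Stress - 2*Mood  [with Stress=6, Mood=26]  = -70.
Change = -38 − (-70) = 32.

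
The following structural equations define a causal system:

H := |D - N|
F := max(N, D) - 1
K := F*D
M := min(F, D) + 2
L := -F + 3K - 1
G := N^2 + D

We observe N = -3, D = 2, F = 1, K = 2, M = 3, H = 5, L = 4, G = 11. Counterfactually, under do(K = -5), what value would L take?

-17

The intervention breaks the incoming arrows to K: K := F*D no longer applies, and K = -5.
F = max(N, D) - 1  [with N=-3, D=2]  = 1
L = -F + 3K - 1  [with F=1, K=-5]  = -17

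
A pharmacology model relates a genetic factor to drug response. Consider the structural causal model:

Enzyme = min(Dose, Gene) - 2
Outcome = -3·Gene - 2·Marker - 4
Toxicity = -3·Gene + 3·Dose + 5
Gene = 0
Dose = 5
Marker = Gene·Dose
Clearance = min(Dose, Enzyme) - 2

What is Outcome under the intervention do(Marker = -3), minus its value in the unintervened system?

The intervention breaks the incoming arrows to Marker: Marker = Gene·Dose no longer applies, and Marker = -3.
Outcome = -3·Gene - 2·Marker - 4  [with Gene=0, Marker=-3]  = 2
Without intervention: Marker = Gene·Dose  [with Gene=0, Dose=5]  = 0; Outcome = -3·Gene - 2·Marker - 4  [with Gene=0, Marker=0]  = -4.
Change = 2 − (-4) = 6.

6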